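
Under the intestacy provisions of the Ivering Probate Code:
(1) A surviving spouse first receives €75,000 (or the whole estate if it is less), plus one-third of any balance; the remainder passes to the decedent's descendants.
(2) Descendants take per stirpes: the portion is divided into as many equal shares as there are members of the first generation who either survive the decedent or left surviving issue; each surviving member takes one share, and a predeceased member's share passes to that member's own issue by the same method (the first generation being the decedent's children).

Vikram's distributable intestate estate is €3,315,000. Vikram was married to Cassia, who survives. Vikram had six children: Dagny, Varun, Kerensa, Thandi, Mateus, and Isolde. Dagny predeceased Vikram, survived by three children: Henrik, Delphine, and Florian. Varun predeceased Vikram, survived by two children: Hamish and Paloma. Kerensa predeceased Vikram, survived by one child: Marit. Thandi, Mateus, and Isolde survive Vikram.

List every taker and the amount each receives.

Cassia first takes €75,000, leaving a balance of €3,240,000. Cassia then takes one-third of the balance (€1,080,000), for a total of €1,155,000. The remaining €2,160,000 passes to the descendants.
The descendants' portion (€2,160,000) is divided into 6 shares of €360,000: Thandi, Mateus, and Isolde each take €360,000; Dagny's €360,000 share passes to Dagny's issue; Varun's €360,000 share passes to Varun's issue; Kerensa's €360,000 share passes to Kerensa's issue.
Dagny's share (€360,000) is divided into 3 shares of €120,000: Henrik, Delphine, and Florian each take €120,000.
Varun's share (€360,000) is divided into 2 shares of €180,000: Hamish and Paloma each take €180,000.
Kerensa's share (€360,000) passes entirely to Marit.

Cassia: €1,155,000; Henrik: €120,000; Delphine: €120,000; Florian: €120,000; Hamish: €180,000; Paloma: €180,000; Marit: €360,000; Thandi: €360,000; Mateus: €360,000; Isolde: €360,000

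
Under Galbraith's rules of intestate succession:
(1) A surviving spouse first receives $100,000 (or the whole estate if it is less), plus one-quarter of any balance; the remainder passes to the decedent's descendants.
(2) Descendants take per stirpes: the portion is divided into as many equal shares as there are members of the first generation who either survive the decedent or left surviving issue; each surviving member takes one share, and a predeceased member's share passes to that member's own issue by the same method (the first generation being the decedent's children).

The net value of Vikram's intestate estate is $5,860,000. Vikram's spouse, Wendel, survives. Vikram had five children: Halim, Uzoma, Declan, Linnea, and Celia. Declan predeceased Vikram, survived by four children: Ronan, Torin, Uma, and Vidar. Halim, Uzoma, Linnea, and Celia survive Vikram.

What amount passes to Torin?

Torin receives $216,000.

Wendel first takes $100,000, leaving a balance of $5,760,000. Wendel then takes one-quarter of the balance ($1,440,000), for a total of $1,540,000. The remaining $4,320,000 passes to the descendants.
The descendants' portion ($4,320,000) is divided into 5 shares of $864,000: Halim, Uzoma, Linnea, and Celia each take $864,000; Declan's $864,000 share passes to Declan's issue.
Declan's share ($864,000) is divided into 4 shares of $216,000: Ronan, Torin, Uma, and Vidar each take $216,000.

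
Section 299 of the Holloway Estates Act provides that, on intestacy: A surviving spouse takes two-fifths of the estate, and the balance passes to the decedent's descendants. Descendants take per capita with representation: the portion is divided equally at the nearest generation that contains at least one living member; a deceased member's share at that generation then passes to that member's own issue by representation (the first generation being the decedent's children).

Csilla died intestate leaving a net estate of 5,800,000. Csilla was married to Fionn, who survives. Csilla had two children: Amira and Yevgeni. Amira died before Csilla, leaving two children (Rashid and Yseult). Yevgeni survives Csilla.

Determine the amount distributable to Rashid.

Fionn takes two-fifths of 5,800,000 = 2,320,000. The remaining 3,480,000 passes to the descendants.
The descendants' portion (3,480,000) is divided into 2 shares of 1,740,000: Yevgeni takes 1,740,000; Amira's 1,740,000 share passes to Amira's issue.
Amira's share (1,740,000) is divided into 2 shares of 870,000: Rashid and Yseult each take 870,000.

Rashid receives 870,000.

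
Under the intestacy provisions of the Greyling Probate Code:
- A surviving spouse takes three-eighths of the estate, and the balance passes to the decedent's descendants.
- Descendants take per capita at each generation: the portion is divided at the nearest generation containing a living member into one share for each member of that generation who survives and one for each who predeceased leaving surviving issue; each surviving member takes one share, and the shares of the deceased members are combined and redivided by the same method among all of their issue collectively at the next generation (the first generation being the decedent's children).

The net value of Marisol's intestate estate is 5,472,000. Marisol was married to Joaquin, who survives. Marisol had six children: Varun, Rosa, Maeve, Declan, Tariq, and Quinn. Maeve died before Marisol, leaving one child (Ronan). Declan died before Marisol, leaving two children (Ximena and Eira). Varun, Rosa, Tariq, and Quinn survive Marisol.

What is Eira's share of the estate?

Eira receives 380,000.

Joaquin takes three-eighths of 5,472,000 = 2,052,000. The remaining 3,420,000 passes to the descendants.
The descendants' portion (3,420,000) is divided at the children's generation into 6 shares of 570,000. Varun, Rosa, Tariq, and Quinn each take 570,000. The 2 shares of the deceased (Maeve and Declan) are combined into a pool of 1,140,000.
That pool (1,140,000) is divided at the grandchildren's generation equally among Ronan, Ximena, and Eira: 380,000 each.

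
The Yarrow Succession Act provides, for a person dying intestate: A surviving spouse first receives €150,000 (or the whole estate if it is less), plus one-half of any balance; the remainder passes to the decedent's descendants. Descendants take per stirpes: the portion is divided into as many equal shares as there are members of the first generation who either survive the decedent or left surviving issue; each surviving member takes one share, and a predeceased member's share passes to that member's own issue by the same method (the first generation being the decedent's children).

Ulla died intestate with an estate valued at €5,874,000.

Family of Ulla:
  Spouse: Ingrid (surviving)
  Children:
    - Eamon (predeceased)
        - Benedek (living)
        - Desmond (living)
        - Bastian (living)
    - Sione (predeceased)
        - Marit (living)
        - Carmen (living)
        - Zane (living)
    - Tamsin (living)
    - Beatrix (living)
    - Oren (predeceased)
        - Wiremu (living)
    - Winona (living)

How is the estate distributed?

Ingrid first takes €150,000, leaving a balance of €5,724,000. Ingrid then takes one-half of the balance (€2,862,000), for a total of €3,012,000. The remaining €2,862,000 passes to the descendants.
The descendants' portion (€2,862,000) is divided into 6 shares of €477,000: Tamsin, Beatrix, and Winona each take €477,000; Eamon's €477,000 share passes to Eamon's issue; Sione's €477,000 share passes to Sione's issue; Oren's €477,000 share passes to Oren's issue.
Eamon's share (€477,000) is divided into 3 shares of €159,000: Benedek, Desmond, and Bastian each take €159,000.
Sione's share (€477,000) is divided into 3 shares of €159,000: Marit, Carmen, and Zane each take €159,000.
Oren's share (€477,000) passes entirely to Wiremu.

Ingrid: €3,012,000; Benedek: €159,000; Desmond: €159,000; Bastian: €159,000; Marit: €159,000; Carmen: €159,000; Zane: €159,000; Tamsin: €477,000; Beatrix: €477,000; Wiremu: €477,000; Winona: €477,000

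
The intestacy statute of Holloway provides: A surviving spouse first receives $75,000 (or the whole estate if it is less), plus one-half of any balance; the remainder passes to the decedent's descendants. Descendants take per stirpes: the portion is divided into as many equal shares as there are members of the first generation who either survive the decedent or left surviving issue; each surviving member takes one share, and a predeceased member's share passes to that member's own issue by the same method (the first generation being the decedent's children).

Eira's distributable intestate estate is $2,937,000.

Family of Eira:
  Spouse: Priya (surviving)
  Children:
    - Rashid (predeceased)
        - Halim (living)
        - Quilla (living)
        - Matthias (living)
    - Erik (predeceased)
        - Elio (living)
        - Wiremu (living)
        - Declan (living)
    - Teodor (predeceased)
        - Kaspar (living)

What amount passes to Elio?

Priya first takes $75,000, leaving a balance of $2,862,000. Priya then takes one-half of the balance ($1,431,000), for a total of $1,506,000. The remaining $1,431,000 passes to the descendants.
The descendants' portion ($1,431,000) is divided into 3 shares of $477,000: Rashid's $477,000 share passes to Rashid's issue; Erik's $477,000 share passes to Erik's issue; Teodor's $477,000 share passes to Teodor's issue.
Rashid's share ($477,000) is divided into 3 shares of $159,000: Halim, Quilla, and Matthias each take $159,000.
Erik's share ($477,000) is divided into 3 shares of $159,000: Elio, Wiremu, and Declan each take $159,000.
Teodor's share ($477,000) passes entirely to Kaspar.

Elio receives $159,000.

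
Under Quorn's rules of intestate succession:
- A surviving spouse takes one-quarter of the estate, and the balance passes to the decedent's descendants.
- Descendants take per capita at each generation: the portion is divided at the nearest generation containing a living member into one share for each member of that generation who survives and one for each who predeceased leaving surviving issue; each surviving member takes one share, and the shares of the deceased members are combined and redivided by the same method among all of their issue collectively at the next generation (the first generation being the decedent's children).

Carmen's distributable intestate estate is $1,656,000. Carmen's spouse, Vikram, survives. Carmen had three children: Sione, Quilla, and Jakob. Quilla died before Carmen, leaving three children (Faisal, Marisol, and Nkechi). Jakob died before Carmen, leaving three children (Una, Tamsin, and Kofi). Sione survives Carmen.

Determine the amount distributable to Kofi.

Kofi receives $138,000.

Vikram takes one-quarter of $1,656,000 = $414,000. The remaining $1,242,000 passes to the descendants.
The descendants' portion ($1,242,000) is divided at the children's generation into 3 shares of $414,000. Sione takes $414,000. The 2 shares of the deceased (Quilla and Jakob) are combined into a pool of $828,000.
That pool ($828,000) is divided at the grandchildren's generation equally among Faisal, Marisol, Nkechi, Una, Tamsin, and Kofi: $138,000 each.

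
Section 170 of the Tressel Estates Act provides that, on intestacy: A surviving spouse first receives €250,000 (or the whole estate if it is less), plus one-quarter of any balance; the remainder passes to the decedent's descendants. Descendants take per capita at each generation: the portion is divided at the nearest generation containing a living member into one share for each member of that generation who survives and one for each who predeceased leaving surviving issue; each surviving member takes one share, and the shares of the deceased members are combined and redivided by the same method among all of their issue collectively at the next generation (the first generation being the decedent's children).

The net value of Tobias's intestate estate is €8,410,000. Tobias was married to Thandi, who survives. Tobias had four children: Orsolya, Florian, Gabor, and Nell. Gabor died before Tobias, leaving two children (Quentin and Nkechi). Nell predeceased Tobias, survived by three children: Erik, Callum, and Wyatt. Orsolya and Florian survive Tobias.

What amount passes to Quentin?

Thandi first takes €250,000, leaving a balance of €8,160,000. Thandi then takes one-quarter of the balance (€2,040,000), for a total of €2,290,000. The remaining €6,120,000 passes to the descendants.
The descendants' portion (€6,120,000) is divided at the children's generation into 4 shares of €1,530,000. Orsolya and Florian each take €1,530,000. The 2 shares of the deceased (Gabor and Nell) are combined into a pool of €3,060,000.
That pool (€3,060,000) is divided at the grandchildren's generation equally among Quentin, Nkechi, Erik, Callum, and Wyatt: €612,000 each.

Quentin receives €612,000.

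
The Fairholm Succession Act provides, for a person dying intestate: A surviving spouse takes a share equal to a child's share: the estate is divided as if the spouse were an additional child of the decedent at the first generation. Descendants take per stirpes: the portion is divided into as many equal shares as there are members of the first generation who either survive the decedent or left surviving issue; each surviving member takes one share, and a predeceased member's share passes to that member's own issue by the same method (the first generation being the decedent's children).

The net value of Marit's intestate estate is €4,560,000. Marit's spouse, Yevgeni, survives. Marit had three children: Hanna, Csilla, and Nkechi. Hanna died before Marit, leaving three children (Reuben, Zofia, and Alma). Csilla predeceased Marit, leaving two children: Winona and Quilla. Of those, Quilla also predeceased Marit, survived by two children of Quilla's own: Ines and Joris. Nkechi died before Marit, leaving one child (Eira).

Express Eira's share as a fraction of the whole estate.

Eira receives 1/4 of the estate.

The spouse counts as an additional share at the children's level, so there are 4 primary shares of €1,140,000. Yevgeni takes one such share (€1,140,000).
The children's combined portion (€3,420,000) is divided into 3 shares of €1,140,000: Hanna's €1,140,000 share passes to Hanna's issue; Csilla's €1,140,000 share passes to Csilla's issue; Nkechi's €1,140,000 share passes to Nkechi's issue.
Hanna's share (€1,140,000) is divided into 3 shares of €380,000: Reuben, Zofia, and Alma each take €380,000.
Csilla's share (€1,140,000) is divided into 2 shares of €570,000: Winona takes €570,000; Quilla's €570,000 share passes to Quilla's issue.
Quilla's share (€570,000) is divided into 2 shares of €285,000: Ines and Joris each take €285,000.
Nkechi's share (€1,140,000) passes entirely to Eira.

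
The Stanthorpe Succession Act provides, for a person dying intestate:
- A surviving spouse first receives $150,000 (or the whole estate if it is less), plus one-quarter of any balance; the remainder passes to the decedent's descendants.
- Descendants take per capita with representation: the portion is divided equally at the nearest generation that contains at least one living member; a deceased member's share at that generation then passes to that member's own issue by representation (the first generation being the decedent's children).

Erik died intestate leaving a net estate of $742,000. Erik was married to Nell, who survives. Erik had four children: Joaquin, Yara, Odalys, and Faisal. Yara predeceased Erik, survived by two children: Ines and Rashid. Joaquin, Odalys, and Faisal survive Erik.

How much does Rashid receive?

Rashid receives $55,500.

Nell first takes $150,000, leaving a balance of $592,000. Nell then takes one-quarter of the balance ($148,000), for a total of $298,000. The remaining $444,000 passes to the descendants.
The descendants' portion ($444,000) is divided into 4 shares of $111,000: Joaquin, Odalys, and Faisal each take $111,000; Yara's $111,000 share passes to Yara's issue.
Yara's share ($111,000) is divided into 2 shares of $55,500: Ines and Rashid each take $55,500.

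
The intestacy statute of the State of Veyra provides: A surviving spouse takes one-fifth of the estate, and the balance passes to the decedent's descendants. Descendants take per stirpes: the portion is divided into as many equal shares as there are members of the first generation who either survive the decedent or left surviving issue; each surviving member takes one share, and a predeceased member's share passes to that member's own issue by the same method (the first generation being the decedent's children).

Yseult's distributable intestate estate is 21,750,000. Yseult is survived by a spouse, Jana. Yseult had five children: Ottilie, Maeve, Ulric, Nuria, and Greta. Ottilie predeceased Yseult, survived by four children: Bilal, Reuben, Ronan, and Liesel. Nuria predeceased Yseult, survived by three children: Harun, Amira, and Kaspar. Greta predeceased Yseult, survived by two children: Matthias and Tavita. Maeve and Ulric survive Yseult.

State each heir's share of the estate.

Jana takes one-fifth of 21,750,000 = 4,350,000. The remaining 17,400,000 passes to the descendants.
The descendants' portion (17,400,000) is divided into 5 shares of 3,480,000: Maeve and Ulric each take 3,480,000; Ottilie's 3,480,000 share passes to Ottilie's issue; Nuria's 3,480,000 share passes to Nuria's issue; Greta's 3,480,000 share passes to Greta's issue.
Ottilie's share (3,480,000) is divided into 4 shares of 870,000: Bilal, Reuben, Ronan, and Liesel each take 870,000.
Nuria's share (3,480,000) is divided into 3 shares of 1,160,000: Harun, Amira, and Kaspar each take 1,160,000.
Greta's share (3,480,000) is divided into 2 shares of 1,740,000: Matthias and Tavita each take 1,740,000.

Jana: 4,350,000; Bilal: 870,000; Reuben: 870,000; Ronan: 870,000; Liesel: 870,000; Maeve: 3,480,000; Ulric: 3,480,000; Harun: 1,160,000; Amira: 1,160,000; Kaspar: 1,160,000; Matthias: 1,740,000; Tavita: 1,740,000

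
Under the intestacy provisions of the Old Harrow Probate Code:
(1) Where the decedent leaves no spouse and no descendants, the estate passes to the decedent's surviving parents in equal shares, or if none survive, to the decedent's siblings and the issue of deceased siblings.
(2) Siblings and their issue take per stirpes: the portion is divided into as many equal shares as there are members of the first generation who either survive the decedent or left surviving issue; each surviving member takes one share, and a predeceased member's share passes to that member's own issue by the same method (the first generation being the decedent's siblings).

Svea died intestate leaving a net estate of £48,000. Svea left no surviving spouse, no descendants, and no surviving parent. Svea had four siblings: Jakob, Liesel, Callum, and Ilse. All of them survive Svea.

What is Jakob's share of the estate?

Jakob receives £12,000.

The entire £48,000 passes to the siblings and their issue.
That amount (£48,000) is divided into 4 shares of £12,000: Jakob, Liesel, Callum, and Ilse each take £12,000.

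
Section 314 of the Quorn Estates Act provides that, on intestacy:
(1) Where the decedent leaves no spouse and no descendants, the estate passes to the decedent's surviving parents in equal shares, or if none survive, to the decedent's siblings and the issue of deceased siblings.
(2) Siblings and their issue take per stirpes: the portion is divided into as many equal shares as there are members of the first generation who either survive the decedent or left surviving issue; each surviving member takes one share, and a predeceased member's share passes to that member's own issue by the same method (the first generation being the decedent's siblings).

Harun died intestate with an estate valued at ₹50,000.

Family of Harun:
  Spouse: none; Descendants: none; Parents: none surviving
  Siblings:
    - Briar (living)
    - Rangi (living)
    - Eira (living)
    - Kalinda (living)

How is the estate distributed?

The entire ₹50,000 passes to the siblings and their issue.
That amount (₹50,000) is divided into 4 shares of ₹12,500: Briar, Rangi, Eira, and Kalinda each take ₹12,500.

Briar: ₹12,500; Rangi: ₹12,500; Eira: ₹12,500; Kalinda: ₹12,500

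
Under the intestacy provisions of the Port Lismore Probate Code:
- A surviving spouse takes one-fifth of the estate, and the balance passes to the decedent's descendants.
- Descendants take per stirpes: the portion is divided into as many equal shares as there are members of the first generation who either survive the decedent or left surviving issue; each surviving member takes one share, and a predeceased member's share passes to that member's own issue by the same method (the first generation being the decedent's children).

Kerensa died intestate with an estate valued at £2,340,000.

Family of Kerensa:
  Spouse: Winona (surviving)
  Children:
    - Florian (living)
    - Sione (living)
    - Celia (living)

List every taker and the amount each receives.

Winona: £468,000; Florian: £624,000; Sione: £624,000; Celia: £624,000

Winona takes one-fifth of £2,340,000 = £468,000. The remaining £1,872,000 passes to the descendants.
The descendants' portion (£1,872,000) is divided into 3 shares of £624,000: Florian, Sione, and Celia each take £624,000.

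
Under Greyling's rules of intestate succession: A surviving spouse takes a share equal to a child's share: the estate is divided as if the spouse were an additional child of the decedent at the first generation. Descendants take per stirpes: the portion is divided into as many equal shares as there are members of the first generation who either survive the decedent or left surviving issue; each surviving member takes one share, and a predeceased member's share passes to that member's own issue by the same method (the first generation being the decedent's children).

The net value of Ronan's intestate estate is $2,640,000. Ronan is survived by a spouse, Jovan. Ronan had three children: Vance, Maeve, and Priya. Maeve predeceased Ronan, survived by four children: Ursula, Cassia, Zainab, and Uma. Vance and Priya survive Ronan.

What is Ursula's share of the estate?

The spouse counts as an additional share at the children's level, so there are 4 primary shares of $660,000. Jovan takes one such share ($660,000).
The children's combined portion ($1,980,000) is divided into 3 shares of $660,000: Vance and Priya each take $660,000; Maeve's $660,000 share passes to Maeve's issue.
Maeve's share ($660,000) is divided into 4 shares of $165,000: Ursula, Cassia, Zainab, and Uma each take $165,000.

Ursula receives $165,000.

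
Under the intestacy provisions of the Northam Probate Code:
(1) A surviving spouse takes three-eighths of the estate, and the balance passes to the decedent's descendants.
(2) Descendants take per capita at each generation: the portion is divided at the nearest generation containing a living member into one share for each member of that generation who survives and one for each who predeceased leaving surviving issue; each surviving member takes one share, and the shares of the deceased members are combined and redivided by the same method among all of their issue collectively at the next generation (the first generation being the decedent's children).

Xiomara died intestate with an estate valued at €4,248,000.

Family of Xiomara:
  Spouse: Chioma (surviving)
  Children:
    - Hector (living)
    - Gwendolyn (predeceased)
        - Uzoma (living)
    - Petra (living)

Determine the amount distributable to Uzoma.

Uzoma receives €885,000.

Chioma takes three-eighths of €4,248,000 = €1,593,000. The remaining €2,655,000 passes to the descendants.
The descendants' portion (€2,655,000) is divided at the children's generation into 3 shares of €885,000. Hector and Petra each take €885,000. The remaining share for the deceased Gwendolyn (€885,000) is carried to the next generation.
That pool (€885,000) passes entirely to Uzoma, the sole taker at the grandchildren's generation.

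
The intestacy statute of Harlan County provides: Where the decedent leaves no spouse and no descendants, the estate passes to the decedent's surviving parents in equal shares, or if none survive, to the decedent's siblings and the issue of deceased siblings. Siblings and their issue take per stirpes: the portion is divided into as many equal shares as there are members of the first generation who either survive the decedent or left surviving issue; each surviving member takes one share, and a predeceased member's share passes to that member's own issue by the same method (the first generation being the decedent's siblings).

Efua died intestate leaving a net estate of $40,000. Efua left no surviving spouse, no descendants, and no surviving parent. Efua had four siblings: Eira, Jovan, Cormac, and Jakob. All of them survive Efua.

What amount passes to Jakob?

The entire $40,000 passes to the siblings and their issue.
That amount ($40,000) is divided into 4 shares of $10,000: Eira, Jovan, Cormac, and Jakob each take $10,000.

Jakob receives $10,000.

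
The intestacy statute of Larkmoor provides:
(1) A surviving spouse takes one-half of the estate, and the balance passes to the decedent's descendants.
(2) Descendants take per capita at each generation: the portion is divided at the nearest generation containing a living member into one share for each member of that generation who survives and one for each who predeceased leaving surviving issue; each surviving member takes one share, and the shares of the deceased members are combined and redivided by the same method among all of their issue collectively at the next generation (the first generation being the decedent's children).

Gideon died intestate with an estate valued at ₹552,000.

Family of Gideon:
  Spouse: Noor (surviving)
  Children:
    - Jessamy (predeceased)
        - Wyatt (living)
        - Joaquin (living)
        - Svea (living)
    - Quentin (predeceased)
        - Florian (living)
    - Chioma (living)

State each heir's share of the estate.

Noor takes one-half of ₹552,000 = ₹276,000. The remaining ₹276,000 passes to the descendants.
The descendants' portion (₹276,000) is divided at the children's generation into 3 shares of ₹92,000. Chioma takes ₹92,000. The 2 shares of the deceased (Jessamy and Quentin) are combined into a pool of ₹184,000.
That pool (₹184,000) is divided at the grandchildren's generation equally among Wyatt, Joaquin, Svea, and Florian: ₹46,000 each.

Noor: ₹276,000; Wyatt: ₹46,000; Joaquin: ₹46,000; Svea: ₹46,000; Florian: ₹46,000; Chioma: ₹92,000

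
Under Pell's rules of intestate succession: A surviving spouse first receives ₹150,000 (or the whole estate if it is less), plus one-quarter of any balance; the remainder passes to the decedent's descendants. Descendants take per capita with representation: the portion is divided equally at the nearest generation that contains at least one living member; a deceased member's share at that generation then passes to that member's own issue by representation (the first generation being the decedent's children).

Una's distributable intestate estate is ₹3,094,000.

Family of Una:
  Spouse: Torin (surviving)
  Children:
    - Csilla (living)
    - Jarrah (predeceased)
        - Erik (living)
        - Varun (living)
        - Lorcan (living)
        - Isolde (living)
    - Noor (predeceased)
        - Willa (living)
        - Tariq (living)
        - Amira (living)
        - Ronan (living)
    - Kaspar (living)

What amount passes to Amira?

Torin first takes ₹150,000, leaving a balance of ₹2,944,000. Torin then takes one-quarter of the balance (₹736,000), for a total of ₹886,000. The remaining ₹2,208,000 passes to the descendants.
The descendants' portion (₹2,208,000) is divided into 4 shares of ₹552,000: Csilla and Kaspar each take ₹552,000; Jarrah's ₹552,000 share passes to Jarrah's issue; Noor's ₹552,000 share passes to Noor's issue.
Jarrah's share (₹552,000) is divided into 4 shares of ₹138,000: Erik, Varun, Lorcan, and Isolde each take ₹138,000.
Noor's share (₹552,000) is divided into 4 shares of ₹138,000: Willa, Tariq, Amira, and Ronan each take ₹138,000.

Amira receives ₹138,000.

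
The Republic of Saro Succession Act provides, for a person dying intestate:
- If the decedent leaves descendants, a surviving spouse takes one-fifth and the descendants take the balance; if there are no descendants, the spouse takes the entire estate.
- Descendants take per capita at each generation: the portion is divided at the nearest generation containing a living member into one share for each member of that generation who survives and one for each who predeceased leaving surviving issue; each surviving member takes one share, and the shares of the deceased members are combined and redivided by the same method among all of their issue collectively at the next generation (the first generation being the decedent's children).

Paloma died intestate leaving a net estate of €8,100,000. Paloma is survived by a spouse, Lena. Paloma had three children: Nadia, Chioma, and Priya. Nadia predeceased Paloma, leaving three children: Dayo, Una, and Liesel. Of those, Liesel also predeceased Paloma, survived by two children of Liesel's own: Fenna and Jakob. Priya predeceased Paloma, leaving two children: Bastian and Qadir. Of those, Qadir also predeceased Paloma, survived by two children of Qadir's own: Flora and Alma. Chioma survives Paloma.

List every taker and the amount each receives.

Lena: €1,620,000; Dayo: €864,000; Una: €864,000; Fenna: €432,000; Jakob: €432,000; Chioma: €2,160,000; Bastian: €864,000; Flora: €432,000; Alma: €432,000

Lena takes one-fifth of €8,100,000 = €1,620,000. The remaining €6,480,000 passes to the descendants.
The descendants' portion (€6,480,000) is divided at the children's generation into 3 shares of €2,160,000. Chioma takes €2,160,000. The 2 shares of the deceased (Nadia and Priya) are combined into a pool of €4,320,000.
That pool (€4,320,000) is divided at the grandchildren's generation into 5 shares of €864,000. Dayo, Una, and Bastian each take €864,000. The 2 shares of the deceased (Liesel and Qadir) are combined into a pool of €1,728,000.
That pool (€1,728,000) is divided at the great-grandchildren's generation equally among Fenna, Jakob, Flora, and Alma: €432,000 each.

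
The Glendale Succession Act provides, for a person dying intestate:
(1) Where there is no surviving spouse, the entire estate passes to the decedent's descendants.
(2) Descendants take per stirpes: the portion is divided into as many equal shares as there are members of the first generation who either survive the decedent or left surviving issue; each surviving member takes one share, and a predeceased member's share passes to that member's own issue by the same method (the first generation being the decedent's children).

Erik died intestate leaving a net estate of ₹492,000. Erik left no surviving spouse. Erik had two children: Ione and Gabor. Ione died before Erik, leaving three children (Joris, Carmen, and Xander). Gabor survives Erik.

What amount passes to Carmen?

The entire ₹492,000 passes to the descendants.
That amount (₹492,000) is divided into 2 shares of ₹246,000: Gabor takes ₹246,000; Ione's ₹246,000 share passes to Ione's issue.
Ione's share (₹246,000) is divided into 3 shares of ₹82,000: Joris, Carmen, and Xander each take ₹82,000.

Carmen receives ₹82,000.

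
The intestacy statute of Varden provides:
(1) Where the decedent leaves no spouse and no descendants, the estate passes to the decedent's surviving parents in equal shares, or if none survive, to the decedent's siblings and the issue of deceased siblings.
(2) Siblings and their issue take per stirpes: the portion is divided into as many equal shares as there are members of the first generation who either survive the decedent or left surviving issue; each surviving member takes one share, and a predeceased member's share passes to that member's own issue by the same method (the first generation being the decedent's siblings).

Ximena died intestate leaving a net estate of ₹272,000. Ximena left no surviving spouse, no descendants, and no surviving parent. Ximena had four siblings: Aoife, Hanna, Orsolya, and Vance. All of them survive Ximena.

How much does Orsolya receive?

Orsolya receives ₹68,000.

The entire ₹272,000 passes to the siblings and their issue.
That amount (₹272,000) is divided into 4 shares of ₹68,000: Aoife, Hanna, Orsolya, and Vance each take ₹68,000.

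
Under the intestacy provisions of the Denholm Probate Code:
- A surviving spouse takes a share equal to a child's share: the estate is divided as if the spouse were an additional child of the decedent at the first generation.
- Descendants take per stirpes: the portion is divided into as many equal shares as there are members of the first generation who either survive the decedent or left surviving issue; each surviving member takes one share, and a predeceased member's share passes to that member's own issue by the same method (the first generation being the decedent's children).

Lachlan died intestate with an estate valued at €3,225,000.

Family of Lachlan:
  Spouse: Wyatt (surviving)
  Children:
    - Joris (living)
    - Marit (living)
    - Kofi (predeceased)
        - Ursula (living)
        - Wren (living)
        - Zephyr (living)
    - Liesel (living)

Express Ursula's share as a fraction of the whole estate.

The spouse counts as an additional share at the children's level, so there are 5 primary shares of €645,000. Wyatt takes one such share (€645,000).
The children's combined portion (€2,580,000) is divided into 4 shares of €645,000: Joris, Marit, and Liesel each take €645,000; Kofi's €645,000 share passes to Kofi's issue.
Kofi's share (€645,000) is divided into 3 shares of €215,000: Ursula, Wren, and Zephyr each take €215,000.

Ursula receives 1/15 of the estate.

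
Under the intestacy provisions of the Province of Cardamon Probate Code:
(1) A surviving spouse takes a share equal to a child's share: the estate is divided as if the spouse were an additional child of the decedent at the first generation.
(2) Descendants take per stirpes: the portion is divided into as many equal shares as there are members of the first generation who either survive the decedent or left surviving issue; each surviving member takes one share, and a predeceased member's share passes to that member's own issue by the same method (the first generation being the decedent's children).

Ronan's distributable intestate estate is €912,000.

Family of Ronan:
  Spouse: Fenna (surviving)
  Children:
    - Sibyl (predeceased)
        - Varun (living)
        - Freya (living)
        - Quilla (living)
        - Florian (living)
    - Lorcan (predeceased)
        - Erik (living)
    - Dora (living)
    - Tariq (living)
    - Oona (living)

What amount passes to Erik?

The spouse counts as an additional share at the children's level, so there are 6 primary shares of €152,000. Fenna takes one such share (€152,000).
The children's combined portion (€760,000) is divided into 5 shares of €152,000: Dora, Tariq, and Oona each take €152,000; Sibyl's €152,000 share passes to Sibyl's issue; Lorcan's €152,000 share passes to Lorcan's issue.
Sibyl's share (€152,000) is divided into 4 shares of €38,000: Varun, Freya, Quilla, and Florian each take €38,000.
Lorcan's share (€152,000) passes entirely to Erik.

Erik receives €152,000.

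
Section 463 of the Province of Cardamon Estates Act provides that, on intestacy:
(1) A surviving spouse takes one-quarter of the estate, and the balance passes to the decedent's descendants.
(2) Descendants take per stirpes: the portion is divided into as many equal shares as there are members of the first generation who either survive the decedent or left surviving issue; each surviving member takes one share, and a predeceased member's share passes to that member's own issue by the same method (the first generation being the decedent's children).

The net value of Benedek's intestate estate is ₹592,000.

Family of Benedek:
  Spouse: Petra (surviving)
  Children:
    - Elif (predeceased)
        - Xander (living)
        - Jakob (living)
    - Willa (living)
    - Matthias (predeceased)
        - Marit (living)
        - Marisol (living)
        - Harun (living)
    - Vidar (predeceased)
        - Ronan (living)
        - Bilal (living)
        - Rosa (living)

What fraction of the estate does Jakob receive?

Jakob receives 3/32 of the estate.

Petra takes one-quarter of ₹592,000 = ₹148,000. The remaining ₹444,000 passes to the descendants.
The descendants' portion (₹444,000) is divided into 4 shares of ₹111,000: Willa takes ₹111,000; Elif's ₹111,000 share passes to Elif's issue; Matthias's ₹111,000 share passes to Matthias's issue; Vidar's ₹111,000 share passes to Vidar's issue.
Elif's share (₹111,000) is divided into 2 shares of ₹55,500: Xander and Jakob each take ₹55,500.
Matthias's share (₹111,000) is divided into 3 shares of ₹37,000: Marit, Marisol, and Harun each take ₹37,000.
Vidar's share (₹111,000) is divided into 3 shares of ₹37,000: Ronan, Bilal, and Rosa each take ₹37,000.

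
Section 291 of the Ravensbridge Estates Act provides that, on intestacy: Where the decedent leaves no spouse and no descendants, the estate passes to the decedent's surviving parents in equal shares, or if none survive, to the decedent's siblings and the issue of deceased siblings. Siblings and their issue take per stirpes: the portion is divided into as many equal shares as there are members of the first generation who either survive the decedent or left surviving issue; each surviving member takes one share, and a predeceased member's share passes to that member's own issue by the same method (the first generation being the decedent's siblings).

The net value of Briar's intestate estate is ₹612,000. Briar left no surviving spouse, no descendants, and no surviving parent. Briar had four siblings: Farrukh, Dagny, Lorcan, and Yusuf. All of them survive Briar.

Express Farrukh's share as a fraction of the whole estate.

The entire ₹612,000 passes to the siblings and their issue.
That amount (₹612,000) is divided into 4 shares of ₹153,000: Farrukh, Dagny, Lorcan, and Yusuf each take ₹153,000.

Farrukh receives 1/4 of the estate.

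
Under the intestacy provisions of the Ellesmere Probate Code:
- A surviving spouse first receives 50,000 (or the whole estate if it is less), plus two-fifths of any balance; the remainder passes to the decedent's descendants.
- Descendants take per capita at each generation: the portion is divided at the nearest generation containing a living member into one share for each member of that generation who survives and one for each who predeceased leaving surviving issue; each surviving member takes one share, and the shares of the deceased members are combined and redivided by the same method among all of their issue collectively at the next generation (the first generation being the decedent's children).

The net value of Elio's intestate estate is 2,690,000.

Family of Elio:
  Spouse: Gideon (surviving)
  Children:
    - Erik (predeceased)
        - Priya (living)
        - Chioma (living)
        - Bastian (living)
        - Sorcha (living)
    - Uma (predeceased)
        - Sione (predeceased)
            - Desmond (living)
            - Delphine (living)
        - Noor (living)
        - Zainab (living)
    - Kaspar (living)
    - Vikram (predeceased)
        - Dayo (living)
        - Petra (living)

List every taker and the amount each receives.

Gideon: 1,106,000; Priya: 132,000; Chioma: 132,000; Bastian: 132,000; Sorcha: 132,000; Desmond: 66,000; Delphine: 66,000; Noor: 132,000; Zainab: 132,000; Kaspar: 396,000; Dayo: 132,000; Petra: 132,000

Gideon first takes 50,000, leaving a balance of 2,640,000. Gideon then takes two-fifths of the balance (1,056,000), for a total of 1,106,000. The remaining 1,584,000 passes to the descendants.
The descendants' portion (1,584,000) is divided at the children's generation into 4 shares of 396,000. Kaspar takes 396,000. The 3 shares of the deceased (Erik, Uma, and Vikram) are combined into a pool of 1,188,000.
That pool (1,188,000) is divided at the grandchildren's generation into 9 shares of 132,000. Priya, Chioma, Bastian, Sorcha, Noor, Zainab, Dayo, and Petra each take 132,000. The remaining share for the deceased Sione (132,000) is carried to the next generation.
That pool (132,000) is divided at the great-grandchildren's generation equally among Desmond and Delphine: 66,000 each.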